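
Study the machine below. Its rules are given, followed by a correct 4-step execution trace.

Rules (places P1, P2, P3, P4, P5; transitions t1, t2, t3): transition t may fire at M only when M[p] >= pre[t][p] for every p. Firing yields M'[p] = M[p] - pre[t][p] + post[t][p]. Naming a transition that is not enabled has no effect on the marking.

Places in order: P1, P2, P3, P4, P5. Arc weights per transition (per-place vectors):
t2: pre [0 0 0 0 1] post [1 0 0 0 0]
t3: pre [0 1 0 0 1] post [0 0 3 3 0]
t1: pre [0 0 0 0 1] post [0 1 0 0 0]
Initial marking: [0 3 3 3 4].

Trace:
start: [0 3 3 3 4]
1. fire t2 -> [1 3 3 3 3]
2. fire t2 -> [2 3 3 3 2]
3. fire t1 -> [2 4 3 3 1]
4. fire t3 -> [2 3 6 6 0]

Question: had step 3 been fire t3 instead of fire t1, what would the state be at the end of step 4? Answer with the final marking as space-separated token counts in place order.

(re-executing from step 3 with the substitution; state before step 3: [2 3 3 3 2])
3. fire t3 -> [2 2 6 6 1]
4. fire t3 -> [2 1 9 9 0]

2 1 9 9 0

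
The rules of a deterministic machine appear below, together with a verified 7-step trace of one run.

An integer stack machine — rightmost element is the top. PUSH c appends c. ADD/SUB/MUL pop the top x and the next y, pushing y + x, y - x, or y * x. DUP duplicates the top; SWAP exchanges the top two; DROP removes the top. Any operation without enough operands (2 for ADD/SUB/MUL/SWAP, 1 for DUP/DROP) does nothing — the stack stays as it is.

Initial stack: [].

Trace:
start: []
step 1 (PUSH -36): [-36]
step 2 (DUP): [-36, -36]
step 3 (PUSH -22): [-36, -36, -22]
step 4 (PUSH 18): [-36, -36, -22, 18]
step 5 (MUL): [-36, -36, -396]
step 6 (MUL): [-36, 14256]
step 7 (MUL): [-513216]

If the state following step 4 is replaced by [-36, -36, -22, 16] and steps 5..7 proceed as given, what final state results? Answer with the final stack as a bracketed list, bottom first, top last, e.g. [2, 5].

[-456192]

state after step 4 := [-36, -36, -22, 16]
step 5 (MUL): [-36, -36, -352]
step 6 (MUL): [-36, 12672]
step 7 (MUL): [-456192]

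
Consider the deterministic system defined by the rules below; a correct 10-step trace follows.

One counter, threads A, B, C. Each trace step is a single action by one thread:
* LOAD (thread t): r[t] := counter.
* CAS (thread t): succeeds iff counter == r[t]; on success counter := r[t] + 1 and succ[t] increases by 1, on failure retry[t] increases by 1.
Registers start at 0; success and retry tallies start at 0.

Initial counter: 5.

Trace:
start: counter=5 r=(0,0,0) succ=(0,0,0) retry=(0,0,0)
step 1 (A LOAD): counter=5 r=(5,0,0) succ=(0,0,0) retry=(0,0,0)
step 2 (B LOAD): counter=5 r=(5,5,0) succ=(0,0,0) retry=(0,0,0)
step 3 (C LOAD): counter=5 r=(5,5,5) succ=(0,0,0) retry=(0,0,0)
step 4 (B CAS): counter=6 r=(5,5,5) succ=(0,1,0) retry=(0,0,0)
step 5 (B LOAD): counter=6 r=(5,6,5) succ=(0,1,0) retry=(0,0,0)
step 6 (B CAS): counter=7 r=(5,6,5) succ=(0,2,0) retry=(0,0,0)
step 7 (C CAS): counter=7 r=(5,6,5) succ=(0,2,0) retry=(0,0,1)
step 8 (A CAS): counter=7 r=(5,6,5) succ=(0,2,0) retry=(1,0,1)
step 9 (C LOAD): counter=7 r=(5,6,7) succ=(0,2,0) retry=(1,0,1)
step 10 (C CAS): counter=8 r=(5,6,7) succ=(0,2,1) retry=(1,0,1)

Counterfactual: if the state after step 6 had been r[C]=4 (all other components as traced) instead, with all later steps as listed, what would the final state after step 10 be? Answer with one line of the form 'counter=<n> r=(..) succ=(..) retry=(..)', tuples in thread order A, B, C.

state after step 6 := counter=7 r=(5,6,4) succ=(0,2,0) retry=(0,0,0)
step 7 (C CAS): counter=7 r=(5,6,4) succ=(0,2,0) retry=(0,0,1)
step 8 (A CAS): counter=7 r=(5,6,4) succ=(0,2,0) retry=(1,0,1)
step 9 (C LOAD): counter=7 r=(5,6,7) succ=(0,2,0) retry=(1,0,1)
step 10 (C CAS): counter=8 r=(5,6,7) succ=(0,2,1) retry=(1,0,1)

counter=8 r=(5,6,7) succ=(0,2,1) retry=(1,0,1)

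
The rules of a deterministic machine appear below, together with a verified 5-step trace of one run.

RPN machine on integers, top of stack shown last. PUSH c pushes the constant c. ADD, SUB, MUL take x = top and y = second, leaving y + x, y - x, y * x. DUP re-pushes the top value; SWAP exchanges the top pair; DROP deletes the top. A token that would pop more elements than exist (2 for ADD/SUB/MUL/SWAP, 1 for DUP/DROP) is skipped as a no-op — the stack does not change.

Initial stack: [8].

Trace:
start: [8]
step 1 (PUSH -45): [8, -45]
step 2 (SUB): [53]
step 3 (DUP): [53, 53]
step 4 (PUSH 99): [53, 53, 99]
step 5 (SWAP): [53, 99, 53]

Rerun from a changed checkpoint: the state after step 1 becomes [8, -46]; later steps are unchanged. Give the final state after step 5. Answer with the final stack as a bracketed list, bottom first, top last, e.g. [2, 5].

[54, 99, 54]

state after step 1 := [8, -46]
step 2 (SUB): [54]
step 3 (DUP): [54, 54]
step 4 (PUSH 99): [54, 54, 99]
step 5 (SWAP): [54, 99, 54]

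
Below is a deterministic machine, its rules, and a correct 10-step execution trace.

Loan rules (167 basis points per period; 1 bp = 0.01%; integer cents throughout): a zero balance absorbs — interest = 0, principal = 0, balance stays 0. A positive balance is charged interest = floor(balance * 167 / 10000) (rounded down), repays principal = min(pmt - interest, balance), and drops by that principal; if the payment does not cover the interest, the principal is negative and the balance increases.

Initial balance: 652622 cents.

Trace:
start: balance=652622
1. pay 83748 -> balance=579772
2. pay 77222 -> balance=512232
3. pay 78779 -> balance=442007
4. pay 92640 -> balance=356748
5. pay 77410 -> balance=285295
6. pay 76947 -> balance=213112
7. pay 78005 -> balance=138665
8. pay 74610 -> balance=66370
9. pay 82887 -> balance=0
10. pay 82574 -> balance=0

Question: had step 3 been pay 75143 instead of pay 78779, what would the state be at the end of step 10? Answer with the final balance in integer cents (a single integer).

0

(re-executing from step 3 with the substitution; state before step 3: balance=512232)
3. pay 75143 -> balance=445643
4. pay 92640 -> balance=360445
5. pay 77410 -> balance=289054
6. pay 76947 -> balance=216934
7. pay 78005 -> balance=142551
8. pay 74610 -> balance=70321
9. pay 82887 -> balance=0
10. pay 82574 -> balance=0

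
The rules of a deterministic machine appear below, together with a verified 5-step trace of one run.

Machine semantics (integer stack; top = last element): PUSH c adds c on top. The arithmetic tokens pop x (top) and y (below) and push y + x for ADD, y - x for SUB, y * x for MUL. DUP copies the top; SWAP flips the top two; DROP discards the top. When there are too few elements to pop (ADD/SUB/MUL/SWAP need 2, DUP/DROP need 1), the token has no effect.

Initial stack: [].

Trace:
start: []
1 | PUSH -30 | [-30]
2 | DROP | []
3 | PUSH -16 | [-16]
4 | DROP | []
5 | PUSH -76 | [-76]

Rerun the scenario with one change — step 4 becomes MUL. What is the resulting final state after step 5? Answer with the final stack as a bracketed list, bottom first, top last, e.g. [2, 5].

[-16, -76]

(re-executing from step 4 with the substitution; state before step 4: [-16])
4 | MUL | [-16]
5 | PUSH -76 | [-16, -76]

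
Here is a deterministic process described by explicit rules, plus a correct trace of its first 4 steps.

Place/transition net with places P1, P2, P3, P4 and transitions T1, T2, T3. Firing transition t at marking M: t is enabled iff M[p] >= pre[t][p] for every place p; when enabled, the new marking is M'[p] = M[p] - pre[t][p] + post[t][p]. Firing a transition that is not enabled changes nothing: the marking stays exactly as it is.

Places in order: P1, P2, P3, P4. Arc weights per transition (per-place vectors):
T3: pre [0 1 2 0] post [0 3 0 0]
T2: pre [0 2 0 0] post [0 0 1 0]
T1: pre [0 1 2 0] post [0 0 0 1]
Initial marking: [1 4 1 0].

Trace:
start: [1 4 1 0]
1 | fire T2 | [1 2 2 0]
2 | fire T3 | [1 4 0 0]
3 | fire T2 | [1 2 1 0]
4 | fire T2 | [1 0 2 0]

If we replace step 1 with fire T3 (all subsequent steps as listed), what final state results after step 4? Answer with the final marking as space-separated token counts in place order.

(re-executing from step 1 with the substitution; state before step 1: [1 4 1 0])
1 | fire T3 | [1 4 1 0]
2 | fire T3 | [1 4 1 0]
3 | fire T2 | [1 2 2 0]
4 | fire T2 | [1 0 3 0]

1 0 3 0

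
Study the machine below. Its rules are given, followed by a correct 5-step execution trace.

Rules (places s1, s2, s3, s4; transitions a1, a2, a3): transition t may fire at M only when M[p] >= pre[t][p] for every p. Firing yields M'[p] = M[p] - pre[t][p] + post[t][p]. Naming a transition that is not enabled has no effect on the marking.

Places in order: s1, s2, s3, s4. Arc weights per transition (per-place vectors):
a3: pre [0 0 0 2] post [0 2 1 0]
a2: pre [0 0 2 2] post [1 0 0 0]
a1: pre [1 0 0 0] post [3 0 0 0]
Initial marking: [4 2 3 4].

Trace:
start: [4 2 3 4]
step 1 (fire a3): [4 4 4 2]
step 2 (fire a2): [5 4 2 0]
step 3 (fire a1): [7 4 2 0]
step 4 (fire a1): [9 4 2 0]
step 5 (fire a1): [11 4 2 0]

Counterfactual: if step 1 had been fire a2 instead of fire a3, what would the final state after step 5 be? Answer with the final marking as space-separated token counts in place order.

11 2 1 2

(re-executing from step 1 with the substitution; state before step 1: [4 2 3 4])
step 1 (fire a2): [5 2 1 2]
step 2 (fire a2): [5 2 1 2]
step 3 (fire a1): [7 2 1 2]
step 4 (fire a1): [9 2 1 2]
step 5 (fire a1): [11 2 1 2]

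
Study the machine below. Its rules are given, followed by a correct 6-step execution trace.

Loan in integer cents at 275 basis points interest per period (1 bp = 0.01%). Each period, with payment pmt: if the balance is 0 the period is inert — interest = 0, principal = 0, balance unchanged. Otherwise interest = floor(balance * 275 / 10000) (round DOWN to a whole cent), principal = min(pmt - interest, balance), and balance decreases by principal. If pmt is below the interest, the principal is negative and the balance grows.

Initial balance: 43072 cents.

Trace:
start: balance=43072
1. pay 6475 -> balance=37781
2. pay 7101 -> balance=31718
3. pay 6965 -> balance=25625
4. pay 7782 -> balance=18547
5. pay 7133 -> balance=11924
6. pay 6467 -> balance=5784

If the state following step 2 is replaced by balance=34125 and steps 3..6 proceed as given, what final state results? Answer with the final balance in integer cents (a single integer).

state after step 2 := balance=34125
3. pay 6965 -> balance=28098
4. pay 7782 -> balance=21088
5. pay 7133 -> balance=14534
6. pay 6467 -> balance=8466

8466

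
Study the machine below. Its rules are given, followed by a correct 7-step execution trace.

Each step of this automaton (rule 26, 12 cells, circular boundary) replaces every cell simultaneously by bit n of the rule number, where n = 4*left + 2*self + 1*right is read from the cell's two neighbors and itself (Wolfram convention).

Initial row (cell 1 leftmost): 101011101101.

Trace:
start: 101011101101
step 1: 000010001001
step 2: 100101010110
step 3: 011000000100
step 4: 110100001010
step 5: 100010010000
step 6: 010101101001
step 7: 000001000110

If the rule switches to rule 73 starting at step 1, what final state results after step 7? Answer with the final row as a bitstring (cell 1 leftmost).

(re-executing steps 1..7 under rule 73; state before step 1: 101011101101)
step 1: 100010101101
step 2: 101000001101
step 3: 100011101101
step 4: 101010101101
step 5: 100000001101
step 6: 101111101101
step 7: 101000101101

101000101101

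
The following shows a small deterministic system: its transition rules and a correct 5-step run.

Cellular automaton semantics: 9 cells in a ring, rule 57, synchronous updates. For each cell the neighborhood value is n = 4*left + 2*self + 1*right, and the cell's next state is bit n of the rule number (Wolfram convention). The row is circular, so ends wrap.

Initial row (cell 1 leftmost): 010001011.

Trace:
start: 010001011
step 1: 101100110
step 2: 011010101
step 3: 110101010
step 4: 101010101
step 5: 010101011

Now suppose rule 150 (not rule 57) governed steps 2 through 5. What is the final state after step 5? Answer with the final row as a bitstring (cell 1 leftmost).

(re-executing steps 2..5 under rule 150; state before step 2: 101100110)
step 2: 100011000
step 3: 110100101
step 4: 100111100
step 5: 111011011

111011011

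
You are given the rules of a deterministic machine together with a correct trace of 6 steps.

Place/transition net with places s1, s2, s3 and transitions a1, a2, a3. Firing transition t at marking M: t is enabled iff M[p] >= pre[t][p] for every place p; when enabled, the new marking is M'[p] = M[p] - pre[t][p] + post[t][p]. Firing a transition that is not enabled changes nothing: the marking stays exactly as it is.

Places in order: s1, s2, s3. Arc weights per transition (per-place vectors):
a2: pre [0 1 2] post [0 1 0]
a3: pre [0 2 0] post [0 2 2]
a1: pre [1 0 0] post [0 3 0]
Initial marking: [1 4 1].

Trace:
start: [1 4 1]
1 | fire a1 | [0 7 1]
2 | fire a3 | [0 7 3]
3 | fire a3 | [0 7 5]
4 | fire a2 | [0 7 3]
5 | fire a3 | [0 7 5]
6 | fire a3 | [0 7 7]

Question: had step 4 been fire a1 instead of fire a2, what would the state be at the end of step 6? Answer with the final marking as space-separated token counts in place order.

0 7 9

(re-executing from step 4 with the substitution; state before step 4: [0 7 5])
4 | fire a1 | [0 7 5]
5 | fire a3 | [0 7 7]
6 | fire a3 | [0 7 9]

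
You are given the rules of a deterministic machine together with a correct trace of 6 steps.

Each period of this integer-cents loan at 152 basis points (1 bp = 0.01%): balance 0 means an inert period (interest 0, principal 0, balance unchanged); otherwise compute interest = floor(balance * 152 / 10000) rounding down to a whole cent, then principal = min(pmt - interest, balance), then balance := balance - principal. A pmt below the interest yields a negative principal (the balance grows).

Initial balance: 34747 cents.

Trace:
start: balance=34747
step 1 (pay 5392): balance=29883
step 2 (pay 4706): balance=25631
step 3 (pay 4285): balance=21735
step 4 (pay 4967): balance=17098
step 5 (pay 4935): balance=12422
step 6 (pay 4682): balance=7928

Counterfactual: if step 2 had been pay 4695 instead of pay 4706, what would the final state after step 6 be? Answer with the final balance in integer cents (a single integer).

(re-executing from step 2 with the substitution; state before step 2: balance=29883)
step 2 (pay 4695): balance=25642
step 3 (pay 4285): balance=21746
step 4 (pay 4967): balance=17109
step 5 (pay 4935): balance=12434
step 6 (pay 4682): balance=7940

7940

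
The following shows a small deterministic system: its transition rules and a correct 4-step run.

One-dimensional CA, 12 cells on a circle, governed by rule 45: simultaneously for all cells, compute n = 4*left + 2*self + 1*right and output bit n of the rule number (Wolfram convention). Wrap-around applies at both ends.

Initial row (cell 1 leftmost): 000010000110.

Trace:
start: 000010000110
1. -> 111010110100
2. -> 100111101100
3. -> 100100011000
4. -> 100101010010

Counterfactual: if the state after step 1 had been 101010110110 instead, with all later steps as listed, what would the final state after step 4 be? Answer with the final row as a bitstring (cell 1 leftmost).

011111010110

state after step 1 := 101010110110
2. -> 111111101101
3. -> 000000011011
4. -> 011111010110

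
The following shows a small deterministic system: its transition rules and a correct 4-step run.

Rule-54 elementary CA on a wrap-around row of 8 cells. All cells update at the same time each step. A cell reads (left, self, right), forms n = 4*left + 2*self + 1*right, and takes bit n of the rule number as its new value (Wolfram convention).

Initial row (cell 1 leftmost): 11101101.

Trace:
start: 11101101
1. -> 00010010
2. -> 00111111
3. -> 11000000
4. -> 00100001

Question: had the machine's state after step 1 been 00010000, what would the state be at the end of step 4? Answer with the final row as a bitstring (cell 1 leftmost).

state after step 1 := 00010000
2. -> 00111000
3. -> 01000100
4. -> 11101110

11101110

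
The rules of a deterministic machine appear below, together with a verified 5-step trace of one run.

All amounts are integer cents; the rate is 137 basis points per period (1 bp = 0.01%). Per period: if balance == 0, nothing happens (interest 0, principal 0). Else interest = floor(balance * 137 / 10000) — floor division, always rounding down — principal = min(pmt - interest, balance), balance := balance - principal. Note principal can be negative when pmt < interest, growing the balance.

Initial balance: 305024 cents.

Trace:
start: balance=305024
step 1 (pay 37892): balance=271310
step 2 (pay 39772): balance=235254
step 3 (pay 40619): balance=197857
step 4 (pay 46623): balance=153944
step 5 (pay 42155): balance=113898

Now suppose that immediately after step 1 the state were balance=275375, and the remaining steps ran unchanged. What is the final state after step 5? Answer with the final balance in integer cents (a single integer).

118191

state after step 1 := balance=275375
step 2 (pay 39772): balance=239375
step 3 (pay 40619): balance=202035
step 4 (pay 46623): balance=158179
step 5 (pay 42155): balance=118191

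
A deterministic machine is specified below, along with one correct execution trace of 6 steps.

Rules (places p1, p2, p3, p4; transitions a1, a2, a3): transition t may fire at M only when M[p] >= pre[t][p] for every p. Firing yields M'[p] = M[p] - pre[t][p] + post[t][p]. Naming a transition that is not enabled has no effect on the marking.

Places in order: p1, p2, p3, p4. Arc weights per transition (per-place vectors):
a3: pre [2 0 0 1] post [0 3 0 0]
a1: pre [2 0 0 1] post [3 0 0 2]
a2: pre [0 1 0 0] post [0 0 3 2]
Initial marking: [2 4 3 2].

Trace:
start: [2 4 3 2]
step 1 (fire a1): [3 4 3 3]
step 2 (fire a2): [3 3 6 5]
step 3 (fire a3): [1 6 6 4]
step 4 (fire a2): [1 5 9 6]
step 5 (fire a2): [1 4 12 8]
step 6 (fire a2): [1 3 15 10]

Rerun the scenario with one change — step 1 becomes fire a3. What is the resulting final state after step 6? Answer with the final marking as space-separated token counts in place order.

(re-executing from step 1 with the substitution; state before step 1: [2 4 3 2])
step 1 (fire a3): [0 7 3 1]
step 2 (fire a2): [0 6 6 3]
step 3 (fire a3): [0 6 6 3]
step 4 (fire a2): [0 5 9 5]
step 5 (fire a2): [0 4 12 7]
step 6 (fire a2): [0 3 15 9]

0 3 15 9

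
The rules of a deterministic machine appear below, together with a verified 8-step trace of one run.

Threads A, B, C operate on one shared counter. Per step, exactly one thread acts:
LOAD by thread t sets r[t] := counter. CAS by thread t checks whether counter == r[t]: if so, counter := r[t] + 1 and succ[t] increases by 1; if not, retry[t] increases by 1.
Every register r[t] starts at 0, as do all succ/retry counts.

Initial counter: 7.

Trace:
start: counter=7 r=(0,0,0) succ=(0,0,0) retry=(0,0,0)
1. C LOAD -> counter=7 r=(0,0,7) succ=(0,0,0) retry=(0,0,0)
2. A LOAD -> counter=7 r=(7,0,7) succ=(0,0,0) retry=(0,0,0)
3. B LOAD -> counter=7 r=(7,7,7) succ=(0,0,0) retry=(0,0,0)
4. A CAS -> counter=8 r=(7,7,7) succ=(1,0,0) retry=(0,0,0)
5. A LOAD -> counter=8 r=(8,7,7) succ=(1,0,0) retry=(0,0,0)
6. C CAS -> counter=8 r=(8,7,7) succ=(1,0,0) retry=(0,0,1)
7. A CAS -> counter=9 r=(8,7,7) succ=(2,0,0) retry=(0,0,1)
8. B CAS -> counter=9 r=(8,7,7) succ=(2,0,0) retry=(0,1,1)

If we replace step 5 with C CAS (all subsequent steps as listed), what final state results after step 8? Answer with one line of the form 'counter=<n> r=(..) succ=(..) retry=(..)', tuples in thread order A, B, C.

(re-executing from step 5 with the substitution; state before step 5: counter=8 r=(7,7,7) succ=(1,0,0) retry=(0,0,0))
5. C CAS -> counter=8 r=(7,7,7) succ=(1,0,0) retry=(0,0,1)
6. C CAS -> counter=8 r=(7,7,7) succ=(1,0,0) retry=(0,0,2)
7. A CAS -> counter=8 r=(7,7,7) succ=(1,0,0) retry=(1,0,2)
8. B CAS -> counter=8 r=(7,7,7) succ=(1,0,0) retry=(1,1,2)

counter=8 r=(7,7,7) succ=(1,0,0) retry=(1,1,2)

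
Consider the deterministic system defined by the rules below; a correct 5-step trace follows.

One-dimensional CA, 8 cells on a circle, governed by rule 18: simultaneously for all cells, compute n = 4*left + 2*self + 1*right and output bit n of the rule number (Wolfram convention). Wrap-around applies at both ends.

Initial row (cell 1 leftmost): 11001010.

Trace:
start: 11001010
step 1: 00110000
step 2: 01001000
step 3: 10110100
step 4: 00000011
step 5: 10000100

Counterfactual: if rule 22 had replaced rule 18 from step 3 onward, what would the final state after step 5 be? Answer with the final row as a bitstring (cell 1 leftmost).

10000100

(re-executing steps 3..5 under rule 22; state before step 3: 01001000)
step 3: 11111100
step 4: 00000011
step 5: 10000100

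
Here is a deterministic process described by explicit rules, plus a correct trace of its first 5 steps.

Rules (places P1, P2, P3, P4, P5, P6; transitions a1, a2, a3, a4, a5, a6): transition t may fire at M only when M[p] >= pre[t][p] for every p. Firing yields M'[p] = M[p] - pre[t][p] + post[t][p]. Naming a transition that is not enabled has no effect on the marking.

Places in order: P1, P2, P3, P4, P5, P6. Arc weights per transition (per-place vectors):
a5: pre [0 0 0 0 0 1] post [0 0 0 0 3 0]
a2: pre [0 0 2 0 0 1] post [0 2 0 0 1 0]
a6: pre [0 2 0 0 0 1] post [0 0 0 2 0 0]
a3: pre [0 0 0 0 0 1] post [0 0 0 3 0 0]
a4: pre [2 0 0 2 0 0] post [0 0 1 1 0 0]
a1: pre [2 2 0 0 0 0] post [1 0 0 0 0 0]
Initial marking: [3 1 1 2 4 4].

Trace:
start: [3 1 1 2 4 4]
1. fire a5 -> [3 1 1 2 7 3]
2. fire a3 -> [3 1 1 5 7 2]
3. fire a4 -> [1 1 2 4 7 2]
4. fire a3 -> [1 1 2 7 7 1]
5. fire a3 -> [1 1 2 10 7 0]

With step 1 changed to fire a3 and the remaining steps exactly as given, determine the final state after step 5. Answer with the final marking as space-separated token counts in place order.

1 1 2 13 4 0

(re-executing from step 1 with the substitution; state before step 1: [3 1 1 2 4 4])
1. fire a3 -> [3 1 1 5 4 3]
2. fire a3 -> [3 1 1 8 4 2]
3. fire a4 -> [1 1 2 7 4 2]
4. fire a3 -> [1 1 2 10 4 1]
5. fire a3 -> [1 1 2 13 4 0]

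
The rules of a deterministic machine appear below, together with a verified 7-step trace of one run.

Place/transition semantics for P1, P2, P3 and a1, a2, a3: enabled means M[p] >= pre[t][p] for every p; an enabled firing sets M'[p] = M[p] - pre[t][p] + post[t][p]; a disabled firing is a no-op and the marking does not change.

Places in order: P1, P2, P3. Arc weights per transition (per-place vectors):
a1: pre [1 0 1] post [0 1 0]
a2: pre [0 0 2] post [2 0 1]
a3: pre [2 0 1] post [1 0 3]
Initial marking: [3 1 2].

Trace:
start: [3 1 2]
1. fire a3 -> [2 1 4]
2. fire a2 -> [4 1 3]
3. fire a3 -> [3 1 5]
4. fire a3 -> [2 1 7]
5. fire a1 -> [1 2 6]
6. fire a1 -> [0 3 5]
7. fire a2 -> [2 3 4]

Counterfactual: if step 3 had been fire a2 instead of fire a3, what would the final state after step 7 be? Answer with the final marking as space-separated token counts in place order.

5 3 1

(re-executing from step 3 with the substitution; state before step 3: [4 1 3])
3. fire a2 -> [6 1 2]
4. fire a3 -> [5 1 4]
5. fire a1 -> [4 2 3]
6. fire a1 -> [3 3 2]
7. fire a2 -> [5 3 1]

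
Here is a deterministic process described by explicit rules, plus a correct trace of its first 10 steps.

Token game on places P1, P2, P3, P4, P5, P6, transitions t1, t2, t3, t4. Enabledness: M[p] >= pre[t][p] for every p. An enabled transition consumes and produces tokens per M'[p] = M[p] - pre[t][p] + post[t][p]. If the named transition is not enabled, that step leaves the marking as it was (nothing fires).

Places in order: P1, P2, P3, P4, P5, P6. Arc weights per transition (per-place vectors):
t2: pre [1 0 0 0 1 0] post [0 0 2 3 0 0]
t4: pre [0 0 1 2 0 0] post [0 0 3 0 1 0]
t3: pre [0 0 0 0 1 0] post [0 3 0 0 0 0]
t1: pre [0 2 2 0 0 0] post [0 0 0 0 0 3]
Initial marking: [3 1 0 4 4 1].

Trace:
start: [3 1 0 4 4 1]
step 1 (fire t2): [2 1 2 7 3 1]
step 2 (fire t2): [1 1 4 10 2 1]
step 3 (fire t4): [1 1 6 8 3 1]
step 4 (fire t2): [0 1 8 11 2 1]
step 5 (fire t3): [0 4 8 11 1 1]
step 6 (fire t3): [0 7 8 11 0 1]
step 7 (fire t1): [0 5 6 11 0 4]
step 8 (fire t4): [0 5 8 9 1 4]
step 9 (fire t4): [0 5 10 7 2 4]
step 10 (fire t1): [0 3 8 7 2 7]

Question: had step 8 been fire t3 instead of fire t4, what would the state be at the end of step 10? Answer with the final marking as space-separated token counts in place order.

(re-executing from step 8 with the substitution; state before step 8: [0 5 6 11 0 4])
step 8 (fire t3): [0 5 6 11 0 4]
step 9 (fire t4): [0 5 8 9 1 4]
step 10 (fire t1): [0 3 6 9 1 7]

0 3 6 9 1 7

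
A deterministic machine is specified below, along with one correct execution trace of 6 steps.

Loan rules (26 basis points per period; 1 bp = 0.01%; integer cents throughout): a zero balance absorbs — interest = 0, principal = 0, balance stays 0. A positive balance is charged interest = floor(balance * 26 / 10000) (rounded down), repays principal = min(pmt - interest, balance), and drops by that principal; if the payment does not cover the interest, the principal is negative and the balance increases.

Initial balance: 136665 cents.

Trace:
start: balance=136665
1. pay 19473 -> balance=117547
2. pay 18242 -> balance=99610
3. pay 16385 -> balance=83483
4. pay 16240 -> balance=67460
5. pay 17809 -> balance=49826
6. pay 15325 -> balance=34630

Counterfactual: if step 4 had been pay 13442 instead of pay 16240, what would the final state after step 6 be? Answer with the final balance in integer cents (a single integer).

37442

(re-executing from step 4 with the substitution; state before step 4: balance=83483)
4. pay 13442 -> balance=70258
5. pay 17809 -> balance=52631
6. pay 15325 -> balance=37442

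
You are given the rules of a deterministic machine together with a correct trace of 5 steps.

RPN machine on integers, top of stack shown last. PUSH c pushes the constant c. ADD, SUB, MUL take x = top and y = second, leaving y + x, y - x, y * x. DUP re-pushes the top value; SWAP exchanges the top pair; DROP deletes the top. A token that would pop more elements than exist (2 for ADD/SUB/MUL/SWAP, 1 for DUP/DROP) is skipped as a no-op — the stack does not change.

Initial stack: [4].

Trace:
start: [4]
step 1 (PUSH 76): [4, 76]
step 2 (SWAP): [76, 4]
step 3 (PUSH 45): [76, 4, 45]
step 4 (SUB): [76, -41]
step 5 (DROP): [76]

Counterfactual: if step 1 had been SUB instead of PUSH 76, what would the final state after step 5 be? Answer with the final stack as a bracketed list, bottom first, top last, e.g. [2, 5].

[]

(re-executing from step 1 with the substitution; state before step 1: [4])
step 1 (SUB): [4]
step 2 (SWAP): [4]
step 3 (PUSH 45): [4, 45]
step 4 (SUB): [-41]
step 5 (DROP): []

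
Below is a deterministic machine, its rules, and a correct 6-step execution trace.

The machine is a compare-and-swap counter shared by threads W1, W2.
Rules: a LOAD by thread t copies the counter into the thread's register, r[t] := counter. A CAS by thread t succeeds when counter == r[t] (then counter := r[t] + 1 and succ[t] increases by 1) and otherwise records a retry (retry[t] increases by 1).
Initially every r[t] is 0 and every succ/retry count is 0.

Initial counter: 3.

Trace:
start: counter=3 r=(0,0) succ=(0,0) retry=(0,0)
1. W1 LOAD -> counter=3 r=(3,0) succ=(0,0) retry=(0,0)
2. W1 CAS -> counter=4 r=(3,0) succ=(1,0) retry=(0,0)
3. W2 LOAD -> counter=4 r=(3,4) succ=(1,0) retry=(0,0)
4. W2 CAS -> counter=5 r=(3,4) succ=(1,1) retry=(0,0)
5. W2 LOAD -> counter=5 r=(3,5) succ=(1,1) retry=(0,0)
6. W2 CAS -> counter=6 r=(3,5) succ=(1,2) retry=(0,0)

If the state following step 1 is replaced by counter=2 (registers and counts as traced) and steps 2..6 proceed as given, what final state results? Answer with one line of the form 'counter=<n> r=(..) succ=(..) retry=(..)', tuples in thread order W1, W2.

counter=4 r=(3,3) succ=(0,2) retry=(1,0)

state after step 1 := counter=2 r=(3,0) succ=(0,0) retry=(0,0)
2. W1 CAS -> counter=2 r=(3,0) succ=(0,0) retry=(1,0)
3. W2 LOAD -> counter=2 r=(3,2) succ=(0,0) retry=(1,0)
4. W2 CAS -> counter=3 r=(3,2) succ=(0,1) retry=(1,0)
5. W2 LOAD -> counter=3 r=(3,3) succ=(0,1) retry=(1,0)
6. W2 CAS -> counter=4 r=(3,3) succ=(0,2) retry=(1,0)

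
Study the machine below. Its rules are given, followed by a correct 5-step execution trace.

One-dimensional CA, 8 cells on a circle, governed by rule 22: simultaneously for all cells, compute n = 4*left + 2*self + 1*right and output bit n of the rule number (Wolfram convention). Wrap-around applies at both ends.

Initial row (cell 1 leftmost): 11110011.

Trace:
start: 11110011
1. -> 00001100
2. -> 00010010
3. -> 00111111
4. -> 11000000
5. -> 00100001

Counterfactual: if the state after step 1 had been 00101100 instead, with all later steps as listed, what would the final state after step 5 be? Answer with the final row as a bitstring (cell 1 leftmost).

state after step 1 := 00101100
2. -> 01100010
3. -> 10010111
4. -> 01110000
5. -> 10001000

10001000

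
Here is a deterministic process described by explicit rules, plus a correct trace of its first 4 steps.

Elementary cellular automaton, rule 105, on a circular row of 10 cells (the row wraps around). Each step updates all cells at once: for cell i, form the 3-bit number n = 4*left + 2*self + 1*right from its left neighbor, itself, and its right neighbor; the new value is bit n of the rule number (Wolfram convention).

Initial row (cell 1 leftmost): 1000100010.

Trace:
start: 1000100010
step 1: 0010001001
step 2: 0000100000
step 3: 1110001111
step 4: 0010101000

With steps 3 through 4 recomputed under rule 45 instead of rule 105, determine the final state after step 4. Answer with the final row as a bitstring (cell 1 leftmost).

(re-executing steps 3..4 under rule 45; state before step 3: 0000100000)
step 3: 1110101111
step 4: 0001111000

0001111000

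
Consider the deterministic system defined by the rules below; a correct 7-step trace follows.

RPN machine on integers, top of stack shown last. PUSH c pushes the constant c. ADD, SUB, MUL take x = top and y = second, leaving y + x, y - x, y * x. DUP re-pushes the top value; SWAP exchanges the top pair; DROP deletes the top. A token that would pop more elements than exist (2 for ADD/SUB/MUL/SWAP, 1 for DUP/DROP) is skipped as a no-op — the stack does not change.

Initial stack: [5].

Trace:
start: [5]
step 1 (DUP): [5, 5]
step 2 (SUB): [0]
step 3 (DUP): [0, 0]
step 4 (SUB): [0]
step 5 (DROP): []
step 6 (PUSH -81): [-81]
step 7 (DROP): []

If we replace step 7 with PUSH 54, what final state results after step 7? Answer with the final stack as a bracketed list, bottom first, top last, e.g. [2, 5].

[-81, 54]

(re-executing from step 7 with the substitution; state before step 7: [-81])
step 7 (PUSH 54): [-81, 54]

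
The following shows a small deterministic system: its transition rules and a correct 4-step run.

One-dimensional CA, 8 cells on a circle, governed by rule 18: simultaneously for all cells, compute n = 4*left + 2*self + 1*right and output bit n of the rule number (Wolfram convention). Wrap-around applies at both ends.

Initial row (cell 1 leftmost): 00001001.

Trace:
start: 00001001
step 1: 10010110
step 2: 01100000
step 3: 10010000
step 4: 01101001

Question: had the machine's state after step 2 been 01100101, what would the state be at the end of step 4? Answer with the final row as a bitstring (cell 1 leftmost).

00100100

state after step 2 := 01100101
step 3: 00011000
step 4: 00100100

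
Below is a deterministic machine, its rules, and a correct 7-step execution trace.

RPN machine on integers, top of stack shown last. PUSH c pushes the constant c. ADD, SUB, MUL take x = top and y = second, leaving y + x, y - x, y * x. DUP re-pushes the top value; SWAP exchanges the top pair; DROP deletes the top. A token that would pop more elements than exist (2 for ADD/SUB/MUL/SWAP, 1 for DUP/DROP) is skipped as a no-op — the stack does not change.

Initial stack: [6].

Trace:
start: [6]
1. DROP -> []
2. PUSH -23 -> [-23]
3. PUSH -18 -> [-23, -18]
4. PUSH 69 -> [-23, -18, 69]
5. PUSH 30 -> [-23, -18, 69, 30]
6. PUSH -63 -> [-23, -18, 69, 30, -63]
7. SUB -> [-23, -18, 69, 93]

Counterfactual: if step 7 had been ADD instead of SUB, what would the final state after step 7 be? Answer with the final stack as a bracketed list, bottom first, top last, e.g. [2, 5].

(re-executing from step 7 with the substitution; state before step 7: [-23, -18, 69, 30, -63])
7. ADD -> [-23, -18, 69, -33]

[-23, -18, 69, -33]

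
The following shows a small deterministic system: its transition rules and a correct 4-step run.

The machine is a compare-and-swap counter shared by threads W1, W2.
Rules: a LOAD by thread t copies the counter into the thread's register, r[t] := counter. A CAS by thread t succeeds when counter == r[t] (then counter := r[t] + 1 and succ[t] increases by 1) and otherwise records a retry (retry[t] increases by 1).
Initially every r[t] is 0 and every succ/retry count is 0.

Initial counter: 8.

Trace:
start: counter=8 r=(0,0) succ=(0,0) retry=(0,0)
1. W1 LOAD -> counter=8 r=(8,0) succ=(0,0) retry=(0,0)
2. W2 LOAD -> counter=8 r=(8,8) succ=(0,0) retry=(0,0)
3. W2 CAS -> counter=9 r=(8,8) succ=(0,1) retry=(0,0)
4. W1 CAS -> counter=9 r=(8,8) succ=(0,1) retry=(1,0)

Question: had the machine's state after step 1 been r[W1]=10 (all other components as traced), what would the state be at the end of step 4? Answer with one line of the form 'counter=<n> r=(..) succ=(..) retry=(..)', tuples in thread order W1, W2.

state after step 1 := counter=8 r=(10,0) succ=(0,0) retry=(0,0)
2. W2 LOAD -> counter=8 r=(10,8) succ=(0,0) retry=(0,0)
3. W2 CAS -> counter=9 r=(10,8) succ=(0,1) retry=(0,0)
4. W1 CAS -> counter=9 r=(10,8) succ=(0,1) retry=(1,0)

counter=9 r=(10,8) succ=(0,1) retry=(1,0)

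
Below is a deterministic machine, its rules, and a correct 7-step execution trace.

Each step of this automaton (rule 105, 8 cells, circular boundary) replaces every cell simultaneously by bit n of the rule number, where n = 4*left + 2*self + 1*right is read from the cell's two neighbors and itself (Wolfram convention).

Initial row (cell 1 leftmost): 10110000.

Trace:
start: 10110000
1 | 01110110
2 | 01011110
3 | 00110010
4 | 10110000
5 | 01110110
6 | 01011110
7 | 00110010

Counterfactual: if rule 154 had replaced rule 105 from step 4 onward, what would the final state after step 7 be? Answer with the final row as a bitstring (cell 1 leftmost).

00100011

(re-executing steps 4..7 under rule 154; state before step 4: 00110010)
4 | 01101101
5 | 01001000
6 | 10110100
7 | 00100011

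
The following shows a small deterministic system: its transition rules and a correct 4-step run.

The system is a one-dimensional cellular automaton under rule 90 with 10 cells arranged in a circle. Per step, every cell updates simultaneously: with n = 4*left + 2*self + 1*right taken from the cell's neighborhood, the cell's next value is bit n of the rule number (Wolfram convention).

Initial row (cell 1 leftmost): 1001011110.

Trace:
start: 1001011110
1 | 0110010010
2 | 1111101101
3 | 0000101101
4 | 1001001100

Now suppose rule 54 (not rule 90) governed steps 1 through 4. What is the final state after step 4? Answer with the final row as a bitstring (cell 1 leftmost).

1001000000

(re-executing steps 1..4 under rule 54; state before step 1: 1001011110)
1 | 1111100001
2 | 0000010010
3 | 0000111111
4 | 1001000000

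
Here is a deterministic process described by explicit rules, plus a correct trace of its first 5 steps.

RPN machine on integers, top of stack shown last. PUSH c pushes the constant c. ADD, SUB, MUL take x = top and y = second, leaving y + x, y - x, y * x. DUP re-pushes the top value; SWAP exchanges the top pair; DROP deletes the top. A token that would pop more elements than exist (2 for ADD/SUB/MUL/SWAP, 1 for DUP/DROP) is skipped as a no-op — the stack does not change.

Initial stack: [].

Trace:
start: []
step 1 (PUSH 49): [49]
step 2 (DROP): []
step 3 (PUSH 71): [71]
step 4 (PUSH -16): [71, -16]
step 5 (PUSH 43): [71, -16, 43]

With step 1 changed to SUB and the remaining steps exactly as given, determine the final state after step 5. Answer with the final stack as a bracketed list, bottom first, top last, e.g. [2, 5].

(re-executing from step 1 with the substitution; state before step 1: [])
step 1 (SUB): []
step 2 (DROP): []
step 3 (PUSH 71): [71]
step 4 (PUSH -16): [71, -16]
step 5 (PUSH 43): [71, -16, 43]

[71, -16, 43]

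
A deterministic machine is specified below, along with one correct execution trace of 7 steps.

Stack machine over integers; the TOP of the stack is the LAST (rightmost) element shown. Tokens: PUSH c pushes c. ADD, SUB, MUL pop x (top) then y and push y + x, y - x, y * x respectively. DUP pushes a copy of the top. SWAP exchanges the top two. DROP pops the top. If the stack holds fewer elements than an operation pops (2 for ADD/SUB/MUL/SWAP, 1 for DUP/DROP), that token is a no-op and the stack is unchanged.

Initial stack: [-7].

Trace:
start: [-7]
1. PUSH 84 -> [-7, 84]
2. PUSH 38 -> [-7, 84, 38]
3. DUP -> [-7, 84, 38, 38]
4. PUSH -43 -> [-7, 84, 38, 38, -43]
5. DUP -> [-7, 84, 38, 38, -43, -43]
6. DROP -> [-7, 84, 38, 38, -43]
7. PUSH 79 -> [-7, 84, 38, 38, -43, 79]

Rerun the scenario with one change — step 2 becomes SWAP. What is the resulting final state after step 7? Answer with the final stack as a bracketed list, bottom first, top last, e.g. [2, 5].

[84, -7, -7, -43, 79]

(re-executing from step 2 with the substitution; state before step 2: [-7, 84])
2. SWAP -> [84, -7]
3. DUP -> [84, -7, -7]
4. PUSH -43 -> [84, -7, -7, -43]
5. DUP -> [84, -7, -7, -43, -43]
6. DROP -> [84, -7, -7, -43]
7. PUSH 79 -> [84, -7, -7, -43, 79]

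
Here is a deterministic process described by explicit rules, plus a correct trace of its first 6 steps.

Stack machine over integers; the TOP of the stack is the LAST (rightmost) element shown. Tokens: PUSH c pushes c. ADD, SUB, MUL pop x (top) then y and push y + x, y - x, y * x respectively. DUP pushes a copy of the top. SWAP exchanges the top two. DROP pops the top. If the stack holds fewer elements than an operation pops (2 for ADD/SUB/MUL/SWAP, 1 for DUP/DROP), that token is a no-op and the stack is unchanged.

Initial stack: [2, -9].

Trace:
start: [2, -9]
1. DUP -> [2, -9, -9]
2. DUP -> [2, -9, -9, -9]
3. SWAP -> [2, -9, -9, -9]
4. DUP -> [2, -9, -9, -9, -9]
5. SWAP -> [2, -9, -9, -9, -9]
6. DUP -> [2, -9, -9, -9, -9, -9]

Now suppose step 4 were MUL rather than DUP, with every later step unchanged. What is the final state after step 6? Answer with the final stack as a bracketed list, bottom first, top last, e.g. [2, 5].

(re-executing from step 4 with the substitution; state before step 4: [2, -9, -9, -9])
4. MUL -> [2, -9, 81]
5. SWAP -> [2, 81, -9]
6. DUP -> [2, 81, -9, -9]

[2, 81, -9, -9]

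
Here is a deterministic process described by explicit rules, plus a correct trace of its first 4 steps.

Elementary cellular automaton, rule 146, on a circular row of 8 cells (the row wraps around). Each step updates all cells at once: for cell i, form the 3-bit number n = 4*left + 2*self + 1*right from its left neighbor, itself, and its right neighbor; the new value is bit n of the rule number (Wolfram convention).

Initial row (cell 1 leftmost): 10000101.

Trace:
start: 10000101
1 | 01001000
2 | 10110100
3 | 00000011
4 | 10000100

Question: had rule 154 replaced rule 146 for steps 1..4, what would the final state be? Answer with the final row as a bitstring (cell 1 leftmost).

(re-executing steps 1..4 under rule 154; state before step 1: 10000101)
1 | 01001001
2 | 00110110
3 | 01100101
4 | 01011000

01011000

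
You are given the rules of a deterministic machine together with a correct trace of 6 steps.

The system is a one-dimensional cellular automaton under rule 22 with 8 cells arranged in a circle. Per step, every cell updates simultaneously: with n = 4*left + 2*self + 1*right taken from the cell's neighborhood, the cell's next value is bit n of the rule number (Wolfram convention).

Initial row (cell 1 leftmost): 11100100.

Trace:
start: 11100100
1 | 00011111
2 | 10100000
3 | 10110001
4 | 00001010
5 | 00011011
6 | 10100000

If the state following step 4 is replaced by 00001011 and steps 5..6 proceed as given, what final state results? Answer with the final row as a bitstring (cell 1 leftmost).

11100101

state after step 4 := 00001011
5 | 10011000
6 | 11100101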